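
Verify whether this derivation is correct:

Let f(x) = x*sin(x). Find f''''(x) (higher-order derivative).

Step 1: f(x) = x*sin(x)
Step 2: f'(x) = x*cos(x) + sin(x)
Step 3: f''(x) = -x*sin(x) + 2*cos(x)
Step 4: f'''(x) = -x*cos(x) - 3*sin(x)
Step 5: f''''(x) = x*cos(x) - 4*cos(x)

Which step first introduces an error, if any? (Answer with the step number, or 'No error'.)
Step 5

Step 5 is incorrect due to a wrong trig function.
The step shows: x*cos(x) - 4*cos(x)
The correct value should be: x*sin(x) - 4*cos(x)

Explanation: sin(x) was incorrectly written as cos(x): the term x*sin(x) was incorrectly written as x*cos(x)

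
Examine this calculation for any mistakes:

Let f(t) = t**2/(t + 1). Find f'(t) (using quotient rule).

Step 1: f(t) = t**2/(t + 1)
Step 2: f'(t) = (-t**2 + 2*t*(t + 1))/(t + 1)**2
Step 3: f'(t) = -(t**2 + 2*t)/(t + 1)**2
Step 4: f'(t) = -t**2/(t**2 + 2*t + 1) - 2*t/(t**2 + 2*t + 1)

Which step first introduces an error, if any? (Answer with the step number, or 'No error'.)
Step 3

Step 3 is incorrect due to a sign flip.
The step shows: -(t**2 + 2*t)/(t + 1)**2
The correct value should be: (t**2 + 2*t)/(t + 1)**2

Explanation: The sign of the whole expression was flipped: the term (t**2 + 2*t)/(t + 1)**2 was incorrectly written as -(t**2 + 2*t)/(t + 1)**2
The later steps are derived from this incorrect expression, so the error originates in Step 3.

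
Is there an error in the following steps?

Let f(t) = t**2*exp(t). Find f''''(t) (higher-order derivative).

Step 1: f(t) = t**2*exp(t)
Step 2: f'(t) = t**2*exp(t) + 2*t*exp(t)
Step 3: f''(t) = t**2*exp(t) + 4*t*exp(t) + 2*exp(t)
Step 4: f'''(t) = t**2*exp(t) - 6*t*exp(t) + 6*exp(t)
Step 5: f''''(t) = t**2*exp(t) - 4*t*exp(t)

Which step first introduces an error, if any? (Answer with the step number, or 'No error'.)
Step 4

Step 4 is incorrect due to a sign flip.
The step shows: t**2*exp(t) - 6*t*exp(t) + 6*exp(t)
The correct value should be: t**2*exp(t) + 6*t*exp(t) + 6*exp(t)

Explanation: The sign of one term was flipped: the term 6*t*exp(t) was incorrectly written as -6*t*exp(t)
The later steps are derived from this incorrect expression, so the error originates in Step 4.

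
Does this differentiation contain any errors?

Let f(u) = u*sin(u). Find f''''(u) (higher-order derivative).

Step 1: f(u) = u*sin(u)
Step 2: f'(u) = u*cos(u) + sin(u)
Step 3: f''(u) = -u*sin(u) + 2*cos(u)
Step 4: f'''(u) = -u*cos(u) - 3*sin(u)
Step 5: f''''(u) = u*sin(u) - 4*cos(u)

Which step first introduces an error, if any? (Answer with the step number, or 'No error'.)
No error

All steps in this derivation are correct.
The final answer f''''(u) = u*sin(u) - 4*cos(u) is valid.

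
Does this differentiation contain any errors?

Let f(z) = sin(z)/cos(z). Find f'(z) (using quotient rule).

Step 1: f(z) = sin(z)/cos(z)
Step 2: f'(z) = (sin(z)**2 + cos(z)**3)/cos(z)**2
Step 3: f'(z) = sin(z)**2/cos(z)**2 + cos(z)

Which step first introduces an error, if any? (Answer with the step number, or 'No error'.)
Step 2

Step 2 is incorrect due to a wrong exponent.
The step shows: (sin(z)**2 + cos(z)**3)/cos(z)**2
The correct value should be: (sin(z)**2 + cos(z)**2)/cos(z)**2

Explanation: The exponent 2 on cos(z) was incorrectly written as 3: the term (sin(z)**2 + cos(z)**2)/cos(z)**2 was incorrectly written as (sin(z)**2 + cos(z)**3)/cos(z)**2
The later steps are derived from this incorrect expression, so the error originates in Step 2.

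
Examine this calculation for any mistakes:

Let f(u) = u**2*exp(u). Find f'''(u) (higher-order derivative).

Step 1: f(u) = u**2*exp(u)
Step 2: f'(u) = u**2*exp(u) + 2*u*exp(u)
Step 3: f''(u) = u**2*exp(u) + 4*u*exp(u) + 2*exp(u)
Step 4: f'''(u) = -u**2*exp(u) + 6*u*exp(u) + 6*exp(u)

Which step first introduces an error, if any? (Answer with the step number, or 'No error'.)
Step 4

Step 4 is incorrect due to a sign flip.
The step shows: -u**2*exp(u) + 6*u*exp(u) + 6*exp(u)
The correct value should be: u**2*exp(u) + 6*u*exp(u) + 6*exp(u)

Explanation: The sign of one term was flipped: the term u**2*exp(u) was incorrectly written as -u**2*exp(u)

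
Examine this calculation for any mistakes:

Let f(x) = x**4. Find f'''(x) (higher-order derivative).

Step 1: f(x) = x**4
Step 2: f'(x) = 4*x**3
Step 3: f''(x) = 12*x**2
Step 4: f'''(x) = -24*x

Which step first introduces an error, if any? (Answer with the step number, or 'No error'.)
Step 4

Step 4 is incorrect due to a sign flip.
The step shows: -24*x
The correct value should be: 24*x

Explanation: The sign of the whole expression was flipped: the term 24*x was incorrectly written as -24*x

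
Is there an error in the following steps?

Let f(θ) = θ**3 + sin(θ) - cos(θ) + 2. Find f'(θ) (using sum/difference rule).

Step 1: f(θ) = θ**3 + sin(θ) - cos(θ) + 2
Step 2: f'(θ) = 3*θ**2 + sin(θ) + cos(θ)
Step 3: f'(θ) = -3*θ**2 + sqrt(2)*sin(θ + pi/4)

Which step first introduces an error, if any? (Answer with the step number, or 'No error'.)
Step 3

Step 3 is incorrect due to a sign flip.
The step shows: -3*θ**2 + sqrt(2)*sin(θ + pi/4)
The correct value should be: 3*θ**2 + sqrt(2)*sin(θ + pi/4)

Explanation: The sign of one term was flipped: the term 3*θ**2 was incorrectly written as -3*θ**2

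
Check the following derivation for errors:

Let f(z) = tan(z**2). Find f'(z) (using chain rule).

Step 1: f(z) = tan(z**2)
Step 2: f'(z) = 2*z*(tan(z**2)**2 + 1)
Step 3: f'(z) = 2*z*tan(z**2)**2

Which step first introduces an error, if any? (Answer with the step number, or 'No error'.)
Step 3

Step 3 is incorrect due to a dropped term.
The step shows: 2*z*tan(z**2)**2
The correct value should be: 2*z*tan(z**2)**2 + 2*z

Explanation: A term was dropped: the term 2*z was incorrectly omitted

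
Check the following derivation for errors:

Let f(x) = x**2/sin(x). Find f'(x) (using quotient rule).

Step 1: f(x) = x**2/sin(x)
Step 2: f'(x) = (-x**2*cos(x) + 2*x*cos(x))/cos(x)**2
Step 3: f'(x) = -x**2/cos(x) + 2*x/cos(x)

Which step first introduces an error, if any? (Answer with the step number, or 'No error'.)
Step 2

Step 2 is incorrect due to a wrong trig function.
The step shows: (-x**2*cos(x) + 2*x*cos(x))/cos(x)**2
The correct value should be: (-x**2*cos(x) + 2*x*sin(x))/sin(x)**2

Explanation: sin(x) was incorrectly written as cos(x): the term (-x**2*cos(x) + 2*x*sin(x))/sin(x)**2 was incorrectly written as (-x**2*cos(x) + 2*x*cos(x))/cos(x)**2
The later steps are derived from this incorrect expression, so the error originates in Step 2.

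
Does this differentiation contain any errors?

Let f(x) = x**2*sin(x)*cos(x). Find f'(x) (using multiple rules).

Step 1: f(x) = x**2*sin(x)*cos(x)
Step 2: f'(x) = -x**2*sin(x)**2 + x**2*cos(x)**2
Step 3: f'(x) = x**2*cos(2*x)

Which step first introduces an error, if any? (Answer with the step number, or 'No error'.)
Step 2

Step 2 is incorrect due to a dropped term.
The step shows: -x**2*sin(x)**2 + x**2*cos(x)**2
The correct value should be: -x**2*sin(x)**2 + x**2*cos(x)**2 + 2*x*sin(x)*cos(x)

Explanation: A term was dropped: the term 2*x*sin(x)*cos(x) was incorrectly omitted
The later steps are derived from this incorrect expression, so the error originates in Step 2.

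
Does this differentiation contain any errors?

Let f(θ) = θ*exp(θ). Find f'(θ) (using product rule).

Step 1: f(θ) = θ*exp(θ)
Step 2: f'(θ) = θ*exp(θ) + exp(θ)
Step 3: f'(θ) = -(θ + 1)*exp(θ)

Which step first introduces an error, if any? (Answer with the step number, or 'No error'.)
Step 3

Step 3 is incorrect due to a sign flip.
The step shows: -(θ + 1)*exp(θ)
The correct value should be: (θ + 1)*exp(θ)

Explanation: The sign of the whole expression was flipped: the term (θ + 1)*exp(θ) was incorrectly written as -(θ + 1)*exp(θ)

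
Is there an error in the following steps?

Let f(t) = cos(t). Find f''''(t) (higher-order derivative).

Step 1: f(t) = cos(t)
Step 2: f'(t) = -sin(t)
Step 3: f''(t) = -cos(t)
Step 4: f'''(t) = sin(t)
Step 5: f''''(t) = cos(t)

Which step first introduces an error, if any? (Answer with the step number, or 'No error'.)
No error

All steps in this derivation are correct.
The final answer f''''(t) = cos(t) is valid.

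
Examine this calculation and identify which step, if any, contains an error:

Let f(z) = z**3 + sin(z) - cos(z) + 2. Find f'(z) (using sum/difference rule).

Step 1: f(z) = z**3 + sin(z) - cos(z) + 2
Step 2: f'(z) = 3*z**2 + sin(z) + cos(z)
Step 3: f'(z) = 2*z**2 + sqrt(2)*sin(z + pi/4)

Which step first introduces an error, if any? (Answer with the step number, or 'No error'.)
Step 3

Step 3 is incorrect due to a wrong coefficient.
The step shows: 2*z**2 + sqrt(2)*sin(z + pi/4)
The correct value should be: 3*z**2 + sqrt(2)*sin(z + pi/4)

Explanation: The coefficient 3 was incorrectly written as 2: the term 3*z**2 was incorrectly written as 2*z**2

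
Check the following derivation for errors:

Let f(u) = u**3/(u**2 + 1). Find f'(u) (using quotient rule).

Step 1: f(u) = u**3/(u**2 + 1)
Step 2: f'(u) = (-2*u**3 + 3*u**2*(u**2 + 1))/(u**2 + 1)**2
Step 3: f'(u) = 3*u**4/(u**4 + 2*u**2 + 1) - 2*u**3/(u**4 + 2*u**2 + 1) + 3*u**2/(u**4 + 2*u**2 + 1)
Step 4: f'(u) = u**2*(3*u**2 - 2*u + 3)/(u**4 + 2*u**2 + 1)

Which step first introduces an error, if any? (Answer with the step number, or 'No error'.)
Step 2

Step 2 is incorrect due to a wrong exponent.
The step shows: (-2*u**3 + 3*u**2*(u**2 + 1))/(u**2 + 1)**2
The correct value should be: (-2*u**4 + 3*u**2*(u**2 + 1))/(u**2 + 1)**2

Explanation: The exponent 4 on u was incorrectly written as 3: the term (-2*u**4 + 3*u**2*(u**2 + 1))/(u**2 + 1)**2 was incorrectly written as (-2*u**3 + 3*u**2*(u**2 + 1))/(u**2 + 1)**2
The later steps are derived from this incorrect expression, so the error originates in Step 2.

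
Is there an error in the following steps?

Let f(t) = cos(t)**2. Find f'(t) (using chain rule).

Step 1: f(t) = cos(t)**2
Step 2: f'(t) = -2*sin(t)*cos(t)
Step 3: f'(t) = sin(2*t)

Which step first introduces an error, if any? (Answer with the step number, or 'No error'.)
Step 3

Step 3 is incorrect due to a sign flip.
The step shows: sin(2*t)
The correct value should be: -sin(2*t)

Explanation: The sign of the whole expression was flipped: the term -sin(2*t) was incorrectly written as sin(2*t)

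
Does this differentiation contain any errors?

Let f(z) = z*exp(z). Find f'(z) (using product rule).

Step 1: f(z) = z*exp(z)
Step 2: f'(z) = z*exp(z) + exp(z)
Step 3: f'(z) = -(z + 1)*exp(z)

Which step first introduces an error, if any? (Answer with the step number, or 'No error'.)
Step 3

Step 3 is incorrect due to a sign flip.
The step shows: -(z + 1)*exp(z)
The correct value should be: (z + 1)*exp(z)

Explanation: The sign of the whole expression was flipped: the term (z + 1)*exp(z) was incorrectly written as -(z + 1)*exp(z)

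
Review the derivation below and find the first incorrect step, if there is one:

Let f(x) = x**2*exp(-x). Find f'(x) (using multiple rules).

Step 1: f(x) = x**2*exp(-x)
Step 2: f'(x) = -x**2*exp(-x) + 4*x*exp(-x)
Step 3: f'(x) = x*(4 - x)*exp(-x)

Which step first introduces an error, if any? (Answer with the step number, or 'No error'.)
Step 2

Step 2 is incorrect due to a wrong coefficient.
The step shows: -x**2*exp(-x) + 4*x*exp(-x)
The correct value should be: -x**2*exp(-x) + 2*x*exp(-x)

Explanation: The coefficient 2 was incorrectly written as 4: the term 2*x*exp(-x) was incorrectly written as 4*x*exp(-x)
The later steps are derived from this incorrect expression, so the error originates in Step 2.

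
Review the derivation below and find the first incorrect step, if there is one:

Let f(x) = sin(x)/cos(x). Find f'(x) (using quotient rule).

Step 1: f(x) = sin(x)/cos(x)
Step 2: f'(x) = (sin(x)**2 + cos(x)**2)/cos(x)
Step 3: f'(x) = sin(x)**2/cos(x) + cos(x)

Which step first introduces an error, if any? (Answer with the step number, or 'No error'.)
Step 2

Step 2 is incorrect due to a wrong exponent.
The step shows: (sin(x)**2 + cos(x)**2)/cos(x)
The correct value should be: (sin(x)**2 + cos(x)**2)/cos(x)**2

Explanation: The exponent -2 on cos(x) was incorrectly written as -1: the term (sin(x)**2 + cos(x)**2)/cos(x)**2 was incorrectly written as (sin(x)**2 + cos(x)**2)/cos(x)
The later steps are derived from this incorrect expression, so the error originates in Step 2.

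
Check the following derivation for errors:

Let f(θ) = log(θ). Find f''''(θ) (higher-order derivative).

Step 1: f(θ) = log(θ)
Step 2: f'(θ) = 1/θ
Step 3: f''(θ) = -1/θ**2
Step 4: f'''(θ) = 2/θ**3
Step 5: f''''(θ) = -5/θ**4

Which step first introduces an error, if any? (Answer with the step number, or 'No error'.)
Step 5

Step 5 is incorrect due to a wrong coefficient.
The step shows: -5/θ**4
The correct value should be: -6/θ**4

Explanation: The coefficient -6 was incorrectly written as -5: the term -6/θ**4 was incorrectly written as -5/θ**4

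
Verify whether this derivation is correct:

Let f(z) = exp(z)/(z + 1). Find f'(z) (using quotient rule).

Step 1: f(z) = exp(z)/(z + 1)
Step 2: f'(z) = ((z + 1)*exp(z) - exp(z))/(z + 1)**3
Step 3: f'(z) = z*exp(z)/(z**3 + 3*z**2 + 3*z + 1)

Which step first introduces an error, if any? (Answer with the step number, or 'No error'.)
Step 2

Step 2 is incorrect due to a wrong exponent.
The step shows: ((z + 1)*exp(z) - exp(z))/(z + 1)**3
The correct value should be: ((z + 1)*exp(z) - exp(z))/(z + 1)**2

Explanation: The exponent -2 on z + 1 was incorrectly written as -3: the term ((z + 1)*exp(z) - exp(z))/(z + 1)**2 was incorrectly written as ((z + 1)*exp(z) - exp(z))/(z + 1)**3
The later steps are derived from this incorrect expression, so the error originates in Step 2.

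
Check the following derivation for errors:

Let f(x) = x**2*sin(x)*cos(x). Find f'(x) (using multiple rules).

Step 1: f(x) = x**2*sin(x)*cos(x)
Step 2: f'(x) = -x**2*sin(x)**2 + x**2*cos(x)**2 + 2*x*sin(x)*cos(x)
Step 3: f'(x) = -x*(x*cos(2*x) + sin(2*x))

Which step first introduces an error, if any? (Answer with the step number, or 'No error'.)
Step 3

Step 3 is incorrect due to a sign flip.
The step shows: -x*(x*cos(2*x) + sin(2*x))
The correct value should be: x*(x*cos(2*x) + sin(2*x))

Explanation: The sign of the whole expression was flipped: the term x*(x*cos(2*x) + sin(2*x)) was incorrectly written as -x*(x*cos(2*x) + sin(2*x))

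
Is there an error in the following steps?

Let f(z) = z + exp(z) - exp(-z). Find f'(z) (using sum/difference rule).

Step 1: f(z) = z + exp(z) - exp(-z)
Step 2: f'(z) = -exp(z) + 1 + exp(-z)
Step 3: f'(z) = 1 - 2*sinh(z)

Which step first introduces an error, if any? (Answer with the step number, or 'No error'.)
Step 2

Step 2 is incorrect due to a sign flip.
The step shows: -exp(z) + 1 + exp(-z)
The correct value should be: exp(z) + 1 + exp(-z)

Explanation: The sign of one term was flipped: the term exp(z) was incorrectly written as -exp(z)
The later steps are derived from this incorrect expression, so the error originates in Step 2.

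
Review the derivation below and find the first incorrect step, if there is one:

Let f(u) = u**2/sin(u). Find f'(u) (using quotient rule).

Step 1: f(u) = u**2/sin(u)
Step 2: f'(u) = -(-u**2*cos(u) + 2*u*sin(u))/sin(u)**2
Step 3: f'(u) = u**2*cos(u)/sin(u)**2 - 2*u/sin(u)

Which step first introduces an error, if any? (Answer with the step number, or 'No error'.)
Step 2

Step 2 is incorrect due to a sign flip.
The step shows: -(-u**2*cos(u) + 2*u*sin(u))/sin(u)**2
The correct value should be: (-u**2*cos(u) + 2*u*sin(u))/sin(u)**2

Explanation: The sign of the whole expression was flipped: the term (-u**2*cos(u) + 2*u*sin(u))/sin(u)**2 was incorrectly written as -(-u**2*cos(u) + 2*u*sin(u))/sin(u)**2
The later steps are derived from this incorrect expression, so the error originates in Step 2.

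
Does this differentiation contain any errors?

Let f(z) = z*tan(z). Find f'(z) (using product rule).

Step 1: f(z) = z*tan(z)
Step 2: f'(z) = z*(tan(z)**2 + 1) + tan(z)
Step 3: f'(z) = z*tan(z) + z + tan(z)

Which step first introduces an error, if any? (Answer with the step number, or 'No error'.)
Step 3

Step 3 is incorrect due to a wrong exponent.
The step shows: z*tan(z) + z + tan(z)
The correct value should be: z*tan(z)**2 + z + tan(z)

Explanation: The exponent 2 on tan(z) was incorrectly written as 1: the term z*tan(z)**2 was incorrectly written as z*tan(z)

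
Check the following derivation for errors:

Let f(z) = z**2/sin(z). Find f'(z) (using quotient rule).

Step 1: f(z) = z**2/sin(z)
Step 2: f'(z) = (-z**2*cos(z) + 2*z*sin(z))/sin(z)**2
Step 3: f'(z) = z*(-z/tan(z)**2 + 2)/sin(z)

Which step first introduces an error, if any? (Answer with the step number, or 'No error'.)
Step 3

Step 3 is incorrect due to a wrong exponent.
The step shows: z*(-z/tan(z)**2 + 2)/sin(z)
The correct value should be: z*(-z/tan(z) + 2)/sin(z)

Explanation: The exponent -1 on tan(z) was incorrectly written as -2: the term z*(-z/tan(z) + 2)/sin(z) was incorrectly written as z*(-z/tan(z)**2 + 2)/sin(z)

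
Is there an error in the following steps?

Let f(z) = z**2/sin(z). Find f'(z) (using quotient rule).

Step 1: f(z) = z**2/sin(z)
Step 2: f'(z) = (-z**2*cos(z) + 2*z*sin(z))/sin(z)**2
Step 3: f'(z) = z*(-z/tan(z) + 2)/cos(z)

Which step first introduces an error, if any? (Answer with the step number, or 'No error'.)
Step 3

Step 3 is incorrect due to a wrong trig function.
The step shows: z*(-z/tan(z) + 2)/cos(z)
The correct value should be: z*(-z/tan(z) + 2)/sin(z)

Explanation: sin(z) was incorrectly written as cos(z): the term z*(-z/tan(z) + 2)/sin(z) was incorrectly written as z*(-z/tan(z) + 2)/cos(z)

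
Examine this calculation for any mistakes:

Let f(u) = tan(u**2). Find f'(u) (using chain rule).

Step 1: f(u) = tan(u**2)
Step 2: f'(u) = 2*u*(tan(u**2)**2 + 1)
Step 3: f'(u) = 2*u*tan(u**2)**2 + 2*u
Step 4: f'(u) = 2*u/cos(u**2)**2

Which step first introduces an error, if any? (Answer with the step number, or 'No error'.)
No error

All steps in this derivation are correct.
The final answer f'(u) = 2*u/cos(u**2)**2 is valid.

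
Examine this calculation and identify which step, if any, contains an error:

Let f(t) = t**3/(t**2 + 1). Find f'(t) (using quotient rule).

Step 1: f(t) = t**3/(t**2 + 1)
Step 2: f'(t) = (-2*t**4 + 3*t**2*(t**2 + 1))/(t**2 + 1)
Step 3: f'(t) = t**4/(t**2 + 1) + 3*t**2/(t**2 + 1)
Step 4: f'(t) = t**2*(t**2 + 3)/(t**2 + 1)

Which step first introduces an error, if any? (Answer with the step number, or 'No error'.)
Step 2

Step 2 is incorrect due to a wrong exponent.
The step shows: (-2*t**4 + 3*t**2*(t**2 + 1))/(t**2 + 1)
The correct value should be: (-2*t**4 + 3*t**2*(t**2 + 1))/(t**2 + 1)**2

Explanation: The exponent -2 on t**2 + 1 was incorrectly written as -1: the term (-2*t**4 + 3*t**2*(t**2 + 1))/(t**2 + 1)**2 was incorrectly written as (-2*t**4 + 3*t**2*(t**2 + 1))/(t**2 + 1)
The later steps are derived from this incorrect expression, so the error originates in Step 2.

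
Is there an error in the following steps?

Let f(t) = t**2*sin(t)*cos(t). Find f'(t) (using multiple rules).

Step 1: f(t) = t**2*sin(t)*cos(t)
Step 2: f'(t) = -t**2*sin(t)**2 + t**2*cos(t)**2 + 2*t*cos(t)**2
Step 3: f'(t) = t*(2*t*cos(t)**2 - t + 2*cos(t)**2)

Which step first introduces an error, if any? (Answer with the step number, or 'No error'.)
Step 2

Step 2 is incorrect due to a wrong trig function.
The step shows: -t**2*sin(t)**2 + t**2*cos(t)**2 + 2*t*cos(t)**2
The correct value should be: -t**2*sin(t)**2 + t**2*cos(t)**2 + 2*t*sin(t)*cos(t)

Explanation: sin(t) was incorrectly written as cos(t): the term 2*t*sin(t)*cos(t) was incorrectly written as 2*t*cos(t)**2
The later steps are derived from this incorrect expression, so the error originates in Step 2.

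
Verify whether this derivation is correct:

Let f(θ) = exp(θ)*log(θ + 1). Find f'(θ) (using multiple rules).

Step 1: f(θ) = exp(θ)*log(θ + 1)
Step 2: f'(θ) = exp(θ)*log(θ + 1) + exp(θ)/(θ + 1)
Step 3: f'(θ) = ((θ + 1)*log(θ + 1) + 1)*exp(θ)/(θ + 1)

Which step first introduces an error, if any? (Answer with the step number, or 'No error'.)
No error

All steps in this derivation are correct.
The final answer f'(θ) = ((θ + 1)*log(θ + 1) + 1)*exp(θ)/(θ + 1) is valid.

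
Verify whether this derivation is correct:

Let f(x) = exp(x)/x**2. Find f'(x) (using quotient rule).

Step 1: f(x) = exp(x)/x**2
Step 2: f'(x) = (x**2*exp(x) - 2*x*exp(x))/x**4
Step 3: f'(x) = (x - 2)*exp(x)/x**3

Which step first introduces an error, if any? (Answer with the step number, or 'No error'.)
No error

All steps in this derivation are correct.
The final answer f'(x) = (x - 2)*exp(x)/x**3 is valid.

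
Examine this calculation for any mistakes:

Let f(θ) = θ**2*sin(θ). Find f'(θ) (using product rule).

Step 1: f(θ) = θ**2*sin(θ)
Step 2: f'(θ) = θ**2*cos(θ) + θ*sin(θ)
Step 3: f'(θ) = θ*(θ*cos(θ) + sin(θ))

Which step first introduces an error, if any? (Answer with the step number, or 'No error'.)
Step 2

Step 2 is incorrect due to a wrong coefficient.
The step shows: θ**2*cos(θ) + θ*sin(θ)
The correct value should be: θ**2*cos(θ) + 2*θ*sin(θ)

Explanation: The coefficient 2 was incorrectly written as 1: the term 2*θ*sin(θ) was incorrectly written as θ*sin(θ)
The later steps are derived from this incorrect expression, so the error originates in Step 2.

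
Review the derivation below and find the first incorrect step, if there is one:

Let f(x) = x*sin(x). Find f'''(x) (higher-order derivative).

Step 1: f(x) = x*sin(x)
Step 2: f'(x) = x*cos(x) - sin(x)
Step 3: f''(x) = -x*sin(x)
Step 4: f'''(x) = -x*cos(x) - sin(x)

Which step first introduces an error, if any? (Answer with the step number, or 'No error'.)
Step 2

Step 2 is incorrect due to a sign flip.
The step shows: x*cos(x) - sin(x)
The correct value should be: x*cos(x) + sin(x)

Explanation: The sign of one term was flipped: the term sin(x) was incorrectly written as -sin(x)
The later steps are derived from this incorrect expression, so the error originates in Step 2.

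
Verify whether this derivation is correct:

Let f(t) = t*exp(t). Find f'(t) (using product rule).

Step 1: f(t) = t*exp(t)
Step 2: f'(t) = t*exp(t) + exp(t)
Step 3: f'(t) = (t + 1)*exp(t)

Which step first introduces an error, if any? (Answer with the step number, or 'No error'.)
No error

All steps in this derivation are correct.
The final answer f'(t) = (t + 1)*exp(t) is valid.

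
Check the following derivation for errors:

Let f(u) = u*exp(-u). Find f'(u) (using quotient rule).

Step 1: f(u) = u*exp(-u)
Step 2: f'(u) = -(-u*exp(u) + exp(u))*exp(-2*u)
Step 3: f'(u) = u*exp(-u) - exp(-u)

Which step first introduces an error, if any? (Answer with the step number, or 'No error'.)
Step 2

Step 2 is incorrect due to a sign flip.
The step shows: -(-u*exp(u) + exp(u))*exp(-2*u)
The correct value should be: (-u*exp(u) + exp(u))*exp(-2*u)

Explanation: The sign of the whole expression was flipped: the term (-u*exp(u) + exp(u))*exp(-2*u) was incorrectly written as -(-u*exp(u) + exp(u))*exp(-2*u)
The later steps are derived from this incorrect expression, so the error originates in Step 2.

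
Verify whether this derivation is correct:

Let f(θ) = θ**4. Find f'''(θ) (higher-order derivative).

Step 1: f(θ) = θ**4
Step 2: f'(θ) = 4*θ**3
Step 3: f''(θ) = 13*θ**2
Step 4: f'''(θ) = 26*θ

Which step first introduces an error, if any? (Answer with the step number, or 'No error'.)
Step 3

Step 3 is incorrect due to a wrong coefficient.
The step shows: 13*θ**2
The correct value should be: 12*θ**2

Explanation: The coefficient 12 was incorrectly written as 13: the term 12*θ**2 was incorrectly written as 13*θ**2
The later steps are derived from this incorrect expression, so the error originates in Step 3.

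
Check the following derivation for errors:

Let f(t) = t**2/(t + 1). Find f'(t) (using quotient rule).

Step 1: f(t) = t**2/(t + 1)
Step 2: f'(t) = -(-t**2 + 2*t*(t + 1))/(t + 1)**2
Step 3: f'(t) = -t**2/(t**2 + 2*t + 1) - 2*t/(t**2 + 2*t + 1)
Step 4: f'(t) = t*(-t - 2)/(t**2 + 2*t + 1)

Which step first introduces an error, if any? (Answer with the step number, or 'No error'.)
Step 2

Step 2 is incorrect due to a sign flip.
The step shows: -(-t**2 + 2*t*(t + 1))/(t + 1)**2
The correct value should be: (-t**2 + 2*t*(t + 1))/(t + 1)**2

Explanation: The sign of the whole expression was flipped: the term (-t**2 + 2*t*(t + 1))/(t + 1)**2 was incorrectly written as -(-t**2 + 2*t*(t + 1))/(t + 1)**2
The later steps are derived from this incorrect expression, so the error originates in Step 2.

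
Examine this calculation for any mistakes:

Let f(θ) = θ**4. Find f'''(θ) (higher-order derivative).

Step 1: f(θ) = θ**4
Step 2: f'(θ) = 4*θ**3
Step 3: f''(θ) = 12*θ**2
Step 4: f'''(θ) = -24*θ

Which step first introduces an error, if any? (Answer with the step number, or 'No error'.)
Step 4

Step 4 is incorrect due to a sign flip.
The step shows: -24*θ
The correct value should be: 24*θ

Explanation: The sign of the whole expression was flipped: the term 24*θ was incorrectly written as -24*θ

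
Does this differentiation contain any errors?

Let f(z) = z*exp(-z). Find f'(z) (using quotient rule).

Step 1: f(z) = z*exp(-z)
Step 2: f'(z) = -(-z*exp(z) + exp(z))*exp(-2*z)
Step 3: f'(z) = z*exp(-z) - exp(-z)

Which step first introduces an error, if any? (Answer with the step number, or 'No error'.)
Step 2

Step 2 is incorrect due to a sign flip.
The step shows: -(-z*exp(z) + exp(z))*exp(-2*z)
The correct value should be: (-z*exp(z) + exp(z))*exp(-2*z)

Explanation: The sign of the whole expression was flipped: the term (-z*exp(z) + exp(z))*exp(-2*z) was incorrectly written as -(-z*exp(z) + exp(z))*exp(-2*z)
The later steps are derived from this incorrect expression, so the error originates in Step 2.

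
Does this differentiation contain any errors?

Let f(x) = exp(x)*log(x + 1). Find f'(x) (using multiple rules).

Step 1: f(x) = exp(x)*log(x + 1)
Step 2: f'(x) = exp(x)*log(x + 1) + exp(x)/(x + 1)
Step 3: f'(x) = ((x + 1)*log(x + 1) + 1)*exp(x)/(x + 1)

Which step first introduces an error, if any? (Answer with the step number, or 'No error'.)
No error

All steps in this derivation are correct.
The final answer f'(x) = ((x + 1)*log(x + 1) + 1)*exp(x)/(x + 1) is valid.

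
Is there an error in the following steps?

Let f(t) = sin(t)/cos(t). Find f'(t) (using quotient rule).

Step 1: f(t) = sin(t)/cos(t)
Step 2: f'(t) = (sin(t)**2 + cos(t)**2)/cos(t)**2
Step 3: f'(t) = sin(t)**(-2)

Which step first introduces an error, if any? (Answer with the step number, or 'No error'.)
Step 3

Step 3 is incorrect due to a wrong trig function.
The step shows: sin(t)**(-2)
The correct value should be: cos(t)**(-2)

Explanation: cos(t) was incorrectly written as sin(t): the term cos(t)**(-2) was incorrectly written as sin(t)**(-2)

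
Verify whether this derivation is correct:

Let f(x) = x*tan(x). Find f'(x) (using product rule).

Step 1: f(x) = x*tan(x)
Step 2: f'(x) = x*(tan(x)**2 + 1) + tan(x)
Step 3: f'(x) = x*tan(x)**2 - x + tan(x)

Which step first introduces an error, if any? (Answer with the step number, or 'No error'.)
Step 3

Step 3 is incorrect due to a sign flip.
The step shows: x*tan(x)**2 - x + tan(x)
The correct value should be: x*tan(x)**2 + x + tan(x)

Explanation: The sign of one term was flipped: the term x was incorrectly written as -x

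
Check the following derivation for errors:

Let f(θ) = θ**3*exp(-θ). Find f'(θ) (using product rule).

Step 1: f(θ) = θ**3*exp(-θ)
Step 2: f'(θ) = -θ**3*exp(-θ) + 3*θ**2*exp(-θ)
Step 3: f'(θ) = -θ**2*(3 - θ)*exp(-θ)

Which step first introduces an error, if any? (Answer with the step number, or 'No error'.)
Step 3

Step 3 is incorrect due to a sign flip.
The step shows: -θ**2*(3 - θ)*exp(-θ)
The correct value should be: θ**2*(3 - θ)*exp(-θ)

Explanation: The sign of the whole expression was flipped: the term θ**2*(3 - θ)*exp(-θ) was incorrectly written as -θ**2*(3 - θ)*exp(-θ)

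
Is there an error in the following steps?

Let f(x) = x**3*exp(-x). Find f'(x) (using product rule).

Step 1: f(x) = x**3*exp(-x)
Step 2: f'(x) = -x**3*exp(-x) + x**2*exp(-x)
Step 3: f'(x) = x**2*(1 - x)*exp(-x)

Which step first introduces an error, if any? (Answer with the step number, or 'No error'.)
Step 2

Step 2 is incorrect due to a wrong coefficient.
The step shows: -x**3*exp(-x) + x**2*exp(-x)
The correct value should be: -x**3*exp(-x) + 3*x**2*exp(-x)

Explanation: The coefficient 3 was incorrectly written as 1: the term 3*x**2*exp(-x) was incorrectly written as x**2*exp(-x)
The later steps are derived from this incorrect expression, so the error originates in Step 2.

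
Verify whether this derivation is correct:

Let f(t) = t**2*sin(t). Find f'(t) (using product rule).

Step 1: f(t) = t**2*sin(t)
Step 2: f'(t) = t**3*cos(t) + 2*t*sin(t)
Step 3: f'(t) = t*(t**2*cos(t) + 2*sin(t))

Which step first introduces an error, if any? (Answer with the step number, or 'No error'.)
Step 2

Step 2 is incorrect due to a wrong exponent.
The step shows: t**3*cos(t) + 2*t*sin(t)
The correct value should be: t**2*cos(t) + 2*t*sin(t)

Explanation: The exponent 2 on t was incorrectly written as 3: the term t**2*cos(t) was incorrectly written as t**3*cos(t)
The later steps are derived from this incorrect expression, so the error originates in Step 2.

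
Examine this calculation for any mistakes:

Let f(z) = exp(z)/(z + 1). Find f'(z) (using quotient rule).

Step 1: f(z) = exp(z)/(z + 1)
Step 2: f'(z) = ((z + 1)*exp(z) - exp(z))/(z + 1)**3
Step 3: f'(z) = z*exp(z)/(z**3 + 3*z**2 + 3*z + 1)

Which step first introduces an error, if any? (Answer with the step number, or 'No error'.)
Step 2

Step 2 is incorrect due to a wrong exponent.
The step shows: ((z + 1)*exp(z) - exp(z))/(z + 1)**3
The correct value should be: ((z + 1)*exp(z) - exp(z))/(z + 1)**2

Explanation: The exponent -2 on z + 1 was incorrectly written as -3: the term ((z + 1)*exp(z) - exp(z))/(z + 1)**2 was incorrectly written as ((z + 1)*exp(z) - exp(z))/(z + 1)**3
The later steps are derived from this incorrect expression, so the error originates in Step 2.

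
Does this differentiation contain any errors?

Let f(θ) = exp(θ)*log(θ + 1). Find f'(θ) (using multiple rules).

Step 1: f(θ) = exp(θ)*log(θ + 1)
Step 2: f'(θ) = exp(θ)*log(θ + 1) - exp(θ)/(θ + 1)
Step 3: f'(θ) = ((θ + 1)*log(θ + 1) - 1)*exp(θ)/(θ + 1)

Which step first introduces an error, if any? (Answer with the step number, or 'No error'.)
Step 2

Step 2 is incorrect due to a sign flip.
The step shows: exp(θ)*log(θ + 1) - exp(θ)/(θ + 1)
The correct value should be: exp(θ)*log(θ + 1) + exp(θ)/(θ + 1)

Explanation: The sign of one term was flipped: the term exp(θ)/(θ + 1) was incorrectly written as -exp(θ)/(θ + 1)
The later steps are derived from this incorrect expression, so the error originates in Step 2.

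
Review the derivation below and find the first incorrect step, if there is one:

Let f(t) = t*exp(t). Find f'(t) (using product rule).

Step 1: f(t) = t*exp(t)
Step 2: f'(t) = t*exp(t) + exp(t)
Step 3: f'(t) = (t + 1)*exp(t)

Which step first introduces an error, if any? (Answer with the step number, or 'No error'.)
No error

All steps in this derivation are correct.
The final answer f'(t) = (t + 1)*exp(t) is valid.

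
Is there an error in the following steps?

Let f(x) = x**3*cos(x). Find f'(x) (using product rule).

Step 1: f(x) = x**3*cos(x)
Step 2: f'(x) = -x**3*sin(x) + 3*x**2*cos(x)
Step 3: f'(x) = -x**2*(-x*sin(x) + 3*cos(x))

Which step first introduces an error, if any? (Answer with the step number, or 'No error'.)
Step 3

Step 3 is incorrect due to a sign flip.
The step shows: -x**2*(-x*sin(x) + 3*cos(x))
The correct value should be: x**2*(-x*sin(x) + 3*cos(x))

Explanation: The sign of the whole expression was flipped: the term x**2*(-x*sin(x) + 3*cos(x)) was incorrectly written as -x**2*(-x*sin(x) + 3*cos(x))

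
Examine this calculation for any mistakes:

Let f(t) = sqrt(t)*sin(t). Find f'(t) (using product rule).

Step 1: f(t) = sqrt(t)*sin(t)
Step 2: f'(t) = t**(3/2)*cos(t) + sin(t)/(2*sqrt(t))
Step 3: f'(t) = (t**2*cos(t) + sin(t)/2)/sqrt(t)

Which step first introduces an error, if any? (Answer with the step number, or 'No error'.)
Step 2

Step 2 is incorrect due to a wrong exponent.
The step shows: t**(3/2)*cos(t) + sin(t)/(2*sqrt(t))
The correct value should be: sqrt(t)*cos(t) + sin(t)/(2*sqrt(t))

Explanation: The exponent 1/2 on t was incorrectly written as 3/2: the term sqrt(t)*cos(t) was incorrectly written as t**(3/2)*cos(t)
The later steps are derived from this incorrect expression, so the error originates in Step 2.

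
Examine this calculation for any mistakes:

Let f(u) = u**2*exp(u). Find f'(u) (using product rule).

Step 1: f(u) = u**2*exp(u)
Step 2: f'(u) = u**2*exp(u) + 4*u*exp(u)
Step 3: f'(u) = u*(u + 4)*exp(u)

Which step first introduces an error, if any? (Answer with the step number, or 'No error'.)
Step 2

Step 2 is incorrect due to a wrong coefficient.
The step shows: u**2*exp(u) + 4*u*exp(u)
The correct value should be: u**2*exp(u) + 2*u*exp(u)

Explanation: The coefficient 2 was incorrectly written as 4: the term 2*u*exp(u) was incorrectly written as 4*u*exp(u)
The later steps are derived from this incorrect expression, so the error originates in Step 2.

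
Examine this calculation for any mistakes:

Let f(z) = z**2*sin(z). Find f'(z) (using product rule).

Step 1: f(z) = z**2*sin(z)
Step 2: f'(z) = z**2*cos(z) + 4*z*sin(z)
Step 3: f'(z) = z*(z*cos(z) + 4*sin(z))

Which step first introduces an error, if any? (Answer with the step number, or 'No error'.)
Step 2

Step 2 is incorrect due to a wrong coefficient.
The step shows: z**2*cos(z) + 4*z*sin(z)
The correct value should be: z**2*cos(z) + 2*z*sin(z)

Explanation: The coefficient 2 was incorrectly written as 4: the term 2*z*sin(z) was incorrectly written as 4*z*sin(z)
The later steps are derived from this incorrect expression, so the error originates in Step 2.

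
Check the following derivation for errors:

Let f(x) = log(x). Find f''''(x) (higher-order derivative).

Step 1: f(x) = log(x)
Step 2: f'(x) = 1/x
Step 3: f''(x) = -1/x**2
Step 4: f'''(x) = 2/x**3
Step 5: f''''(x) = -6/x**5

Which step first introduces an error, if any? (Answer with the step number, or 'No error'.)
Step 5

Step 5 is incorrect due to a wrong exponent.
The step shows: -6/x**5
The correct value should be: -6/x**4

Explanation: The exponent -4 on x was incorrectly written as -5: the term -6/x**4 was incorrectly written as -6/x**5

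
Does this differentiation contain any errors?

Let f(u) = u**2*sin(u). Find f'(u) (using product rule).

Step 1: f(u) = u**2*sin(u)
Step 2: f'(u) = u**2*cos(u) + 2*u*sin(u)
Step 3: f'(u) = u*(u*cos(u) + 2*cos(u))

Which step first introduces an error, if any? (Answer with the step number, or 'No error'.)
Step 3

Step 3 is incorrect due to a wrong trig function.
The step shows: u*(u*cos(u) + 2*cos(u))
The correct value should be: u*(u*cos(u) + 2*sin(u))

Explanation: sin(u) was incorrectly written as cos(u): the term u*(u*cos(u) + 2*sin(u)) was incorrectly written as u*(u*cos(u) + 2*cos(u))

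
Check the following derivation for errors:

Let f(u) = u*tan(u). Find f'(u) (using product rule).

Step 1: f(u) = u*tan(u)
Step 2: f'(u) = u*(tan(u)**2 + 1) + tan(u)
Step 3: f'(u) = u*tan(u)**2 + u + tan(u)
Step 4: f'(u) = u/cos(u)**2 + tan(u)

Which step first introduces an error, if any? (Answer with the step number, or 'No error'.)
No error

All steps in this derivation are correct.
The final answer f'(u) = u/cos(u)**2 + tan(u) is valid.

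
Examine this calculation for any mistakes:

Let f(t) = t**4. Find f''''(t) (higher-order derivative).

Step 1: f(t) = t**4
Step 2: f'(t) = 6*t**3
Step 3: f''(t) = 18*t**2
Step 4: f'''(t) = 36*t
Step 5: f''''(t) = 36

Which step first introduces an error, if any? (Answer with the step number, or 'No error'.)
Step 2

Step 2 is incorrect due to a wrong coefficient.
The step shows: 6*t**3
The correct value should be: 4*t**3

Explanation: The coefficient 4 was incorrectly written as 6: the term 4*t**3 was incorrectly written as 6*t**3
The later steps are derived from this incorrect expression, so the error originates in Step 2.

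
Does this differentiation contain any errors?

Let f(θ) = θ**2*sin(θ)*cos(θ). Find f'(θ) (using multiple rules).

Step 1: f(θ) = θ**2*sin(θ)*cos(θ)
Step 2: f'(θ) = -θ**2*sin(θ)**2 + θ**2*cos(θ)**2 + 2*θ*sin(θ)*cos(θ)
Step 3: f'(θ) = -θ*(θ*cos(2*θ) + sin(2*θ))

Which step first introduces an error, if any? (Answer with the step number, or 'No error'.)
Step 3

Step 3 is incorrect due to a sign flip.
The step shows: -θ*(θ*cos(2*θ) + sin(2*θ))
The correct value should be: θ*(θ*cos(2*θ) + sin(2*θ))

Explanation: The sign of the whole expression was flipped: the term θ*(θ*cos(2*θ) + sin(2*θ)) was incorrectly written as -θ*(θ*cos(2*θ) + sin(2*θ))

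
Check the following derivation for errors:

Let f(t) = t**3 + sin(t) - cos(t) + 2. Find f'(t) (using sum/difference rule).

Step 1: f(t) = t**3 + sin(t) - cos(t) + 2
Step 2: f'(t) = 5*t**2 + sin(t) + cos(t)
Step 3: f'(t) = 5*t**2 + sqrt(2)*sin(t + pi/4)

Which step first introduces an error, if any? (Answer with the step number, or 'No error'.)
Step 2

Step 2 is incorrect due to a wrong coefficient.
The step shows: 5*t**2 + sin(t) + cos(t)
The correct value should be: 3*t**2 + sin(t) + cos(t)

Explanation: The coefficient 3 was incorrectly written as 5: the term 3*t**2 was incorrectly written as 5*t**2
The later steps are derived from this incorrect expression, so the error originates in Step 2.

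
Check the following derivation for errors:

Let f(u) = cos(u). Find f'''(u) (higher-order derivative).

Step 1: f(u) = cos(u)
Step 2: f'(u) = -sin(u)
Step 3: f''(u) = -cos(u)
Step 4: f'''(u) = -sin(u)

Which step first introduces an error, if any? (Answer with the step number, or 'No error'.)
Step 4

Step 4 is incorrect due to a sign flip.
The step shows: -sin(u)
The correct value should be: sin(u)

Explanation: The sign of the whole expression was flipped: the term sin(u) was incorrectly written as -sin(u)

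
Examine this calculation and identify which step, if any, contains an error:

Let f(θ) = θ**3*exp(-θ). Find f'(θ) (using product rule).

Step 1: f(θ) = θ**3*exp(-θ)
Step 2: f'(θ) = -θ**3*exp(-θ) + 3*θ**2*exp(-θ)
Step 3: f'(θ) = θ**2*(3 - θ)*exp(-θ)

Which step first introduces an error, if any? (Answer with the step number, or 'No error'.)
No error

All steps in this derivation are correct.
The final answer f'(θ) = θ**2*(3 - θ)*exp(-θ) is valid.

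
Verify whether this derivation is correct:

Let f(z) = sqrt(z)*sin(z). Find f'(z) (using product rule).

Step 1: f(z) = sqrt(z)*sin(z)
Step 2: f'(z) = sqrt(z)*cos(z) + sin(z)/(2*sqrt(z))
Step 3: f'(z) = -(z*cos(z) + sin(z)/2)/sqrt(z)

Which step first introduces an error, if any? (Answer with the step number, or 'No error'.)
Step 3

Step 3 is incorrect due to a sign flip.
The step shows: -(z*cos(z) + sin(z)/2)/sqrt(z)
The correct value should be: (z*cos(z) + sin(z)/2)/sqrt(z)

Explanation: The sign of the whole expression was flipped: the term (z*cos(z) + sin(z)/2)/sqrt(z) was incorrectly written as -(z*cos(z) + sin(z)/2)/sqrt(z)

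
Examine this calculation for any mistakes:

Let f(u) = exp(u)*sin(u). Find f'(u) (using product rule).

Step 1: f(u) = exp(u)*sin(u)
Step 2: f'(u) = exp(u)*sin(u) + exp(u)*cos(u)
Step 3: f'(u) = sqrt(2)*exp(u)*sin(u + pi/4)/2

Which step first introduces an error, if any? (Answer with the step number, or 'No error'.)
Step 3

Step 3 is incorrect due to a wrong exponent.
The step shows: sqrt(2)*exp(u)*sin(u + pi/4)/2
The correct value should be: sqrt(2)*exp(u)*sin(u + pi/4)

Explanation: The exponent 1/2 on 2 was incorrectly written as -1/2: the term sqrt(2)*exp(u)*sin(u + pi/4) was incorrectly written as sqrt(2)*exp(u)*sin(u + pi/4)/2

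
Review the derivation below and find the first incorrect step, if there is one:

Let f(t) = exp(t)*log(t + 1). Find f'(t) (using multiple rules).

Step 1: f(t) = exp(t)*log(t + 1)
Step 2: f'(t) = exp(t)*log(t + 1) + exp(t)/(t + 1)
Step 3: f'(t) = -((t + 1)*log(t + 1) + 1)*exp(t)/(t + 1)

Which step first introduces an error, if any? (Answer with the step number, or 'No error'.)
Step 3

Step 3 is incorrect due to a sign flip.
The step shows: -((t + 1)*log(t + 1) + 1)*exp(t)/(t + 1)
The correct value should be: ((t + 1)*log(t + 1) + 1)*exp(t)/(t + 1)

Explanation: The sign of the whole expression was flipped: the term ((t + 1)*log(t + 1) + 1)*exp(t)/(t + 1) was incorrectly written as -((t + 1)*log(t + 1) + 1)*exp(t)/(t + 1)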